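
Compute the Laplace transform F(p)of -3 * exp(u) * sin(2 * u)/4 -3/(2 * (p - 1)^2 + 8)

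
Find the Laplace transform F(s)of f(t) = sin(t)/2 1/(2*(s^2 + 1))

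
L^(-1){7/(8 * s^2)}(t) 7 * t/8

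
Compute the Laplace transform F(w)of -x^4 -24/w^5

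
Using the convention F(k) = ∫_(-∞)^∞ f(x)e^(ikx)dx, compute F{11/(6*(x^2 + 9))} 11*pi*exp(-3*Abs(k))/18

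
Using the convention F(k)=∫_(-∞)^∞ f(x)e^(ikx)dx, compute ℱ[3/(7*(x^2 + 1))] 3*pi*exp(-Abs(k))/7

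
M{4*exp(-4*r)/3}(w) 2^(2-2*w)*gamma(w)/3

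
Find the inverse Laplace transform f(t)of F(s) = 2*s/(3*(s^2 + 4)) 2*cos(2*t)/3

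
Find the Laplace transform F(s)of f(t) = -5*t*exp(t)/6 -5/(6*(s - 1)^2)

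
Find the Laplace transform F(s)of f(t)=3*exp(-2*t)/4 3/(4*(s + 2))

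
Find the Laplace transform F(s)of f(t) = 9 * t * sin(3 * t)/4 27 * s/(2 * (s^2 + 9)^2)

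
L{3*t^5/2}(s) 180/s^6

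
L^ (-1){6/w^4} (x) x^3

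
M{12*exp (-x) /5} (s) 12*gamma (s) /5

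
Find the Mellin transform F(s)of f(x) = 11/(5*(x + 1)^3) 11*pi*(s - 2)*(s - 1)/(10*sin(pi*s))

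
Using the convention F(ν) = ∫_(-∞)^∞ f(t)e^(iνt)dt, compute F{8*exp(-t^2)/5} 8*sqrt(pi)*exp(-ν^2/4)/5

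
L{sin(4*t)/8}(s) 1/(2*(s^2 + 16))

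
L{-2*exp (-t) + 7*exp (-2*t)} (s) 7/ (s + 2) - 2/ (s + 1)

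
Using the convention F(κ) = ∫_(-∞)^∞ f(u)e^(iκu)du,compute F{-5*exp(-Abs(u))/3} -10/(3*κ^2 + 3)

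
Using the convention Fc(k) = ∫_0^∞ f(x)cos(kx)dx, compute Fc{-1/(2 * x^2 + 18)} -pi * exp(-3 * k)/12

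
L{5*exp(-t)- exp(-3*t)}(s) 5/(s+1) - 1/(s+3)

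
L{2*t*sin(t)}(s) 4*s/(s^2 + 1)^2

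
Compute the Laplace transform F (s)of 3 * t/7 3/ (7 * s^2)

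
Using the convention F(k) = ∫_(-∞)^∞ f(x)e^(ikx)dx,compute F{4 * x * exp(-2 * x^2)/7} sqrt(2) * I * sqrt(pi) * k * exp(-k^2/8)/14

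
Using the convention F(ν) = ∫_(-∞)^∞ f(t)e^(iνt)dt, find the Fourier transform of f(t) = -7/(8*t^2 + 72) -7*pi*exp(-3*Abs(ν))/24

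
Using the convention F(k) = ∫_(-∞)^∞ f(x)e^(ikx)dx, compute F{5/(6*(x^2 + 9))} 5*pi*exp(-3*Abs(k))/18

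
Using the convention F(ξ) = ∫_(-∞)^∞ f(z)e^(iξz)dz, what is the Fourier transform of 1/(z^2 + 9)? pi * exp(-3 * Abs(ξ))/3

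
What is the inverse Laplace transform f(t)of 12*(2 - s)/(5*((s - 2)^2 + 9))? -12*exp(2*t)*cos(3*t)/5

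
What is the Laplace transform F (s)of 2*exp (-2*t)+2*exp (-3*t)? 2/ (s+2)+2/ (s+3)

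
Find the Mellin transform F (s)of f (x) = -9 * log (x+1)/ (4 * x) 9 * pi * csc (pi * s)/ (4 * (s - 1))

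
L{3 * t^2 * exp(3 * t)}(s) 6/(s - 3)^3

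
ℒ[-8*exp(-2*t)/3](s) -8/(3*s + 6)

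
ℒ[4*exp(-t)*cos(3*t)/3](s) 4*(s + 1)/(3*((s + 1)^2 + 9))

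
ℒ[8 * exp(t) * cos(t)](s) 8 * (s - 1)/((s - 1)^2+1)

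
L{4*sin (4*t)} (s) 16/ (s^2 + 16)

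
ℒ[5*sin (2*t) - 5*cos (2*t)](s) 10/ (s^2 + 4) - 5*s/ (s^2 + 4)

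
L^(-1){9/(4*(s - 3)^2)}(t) 9*t*exp(3*t)/4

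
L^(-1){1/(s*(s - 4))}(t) exp(2*t)*sinh(2*t)/2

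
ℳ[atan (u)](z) -pi*sec (pi*z/2)/ (2*z)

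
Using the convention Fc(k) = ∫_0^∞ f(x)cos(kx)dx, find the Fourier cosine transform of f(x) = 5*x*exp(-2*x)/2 5*(4 - k^2)/(2*(k^2 + 4)^2)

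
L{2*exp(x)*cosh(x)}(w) 2*(w - 1)/(w*(w - 2))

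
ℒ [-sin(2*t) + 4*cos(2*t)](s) 4*s/(s^2 + 4)-2/(s^2 + 4)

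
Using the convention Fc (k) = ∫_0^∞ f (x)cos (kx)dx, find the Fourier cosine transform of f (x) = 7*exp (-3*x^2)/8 7*sqrt (3)*sqrt (pi)*exp (-k^2/12)/48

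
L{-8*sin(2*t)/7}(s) -16/(7*s^2+28)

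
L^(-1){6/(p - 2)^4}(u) u^3*exp(2*u)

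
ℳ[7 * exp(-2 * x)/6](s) 7 * gamma(s)/(6 * 2^s)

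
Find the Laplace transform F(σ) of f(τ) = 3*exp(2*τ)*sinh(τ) 3/((σ - 2) ^2 - 1) 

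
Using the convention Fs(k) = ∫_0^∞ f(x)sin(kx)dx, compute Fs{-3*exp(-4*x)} -3*k/(k^2 + 16)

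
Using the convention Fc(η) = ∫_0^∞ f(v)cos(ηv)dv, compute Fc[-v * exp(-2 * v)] (η^2 - 4)/(η^2 + 4)^2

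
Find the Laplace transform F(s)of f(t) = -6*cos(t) -6*s/(s^2 + 1)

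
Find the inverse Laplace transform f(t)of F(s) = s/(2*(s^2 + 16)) cos(4*t)/2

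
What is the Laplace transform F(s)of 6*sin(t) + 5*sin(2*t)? 6/(s^2 + 1) + 10/(s^2 + 4)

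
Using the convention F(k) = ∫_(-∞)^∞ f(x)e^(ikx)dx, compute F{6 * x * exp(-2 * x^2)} 3 * sqrt(2) * I * sqrt(pi) * k * exp(-k^2/8)/4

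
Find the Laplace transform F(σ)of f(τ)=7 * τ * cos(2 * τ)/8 7 * (σ^2 - 4)/(8 * (σ^2 + 4)^2)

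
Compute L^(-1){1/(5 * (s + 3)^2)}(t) t * exp(-3 * t)/5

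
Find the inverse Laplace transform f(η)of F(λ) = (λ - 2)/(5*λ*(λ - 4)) exp(2*η)*cosh(2*η)/5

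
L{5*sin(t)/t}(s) 5*atan(1/s)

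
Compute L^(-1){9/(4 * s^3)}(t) 9 * t^2/8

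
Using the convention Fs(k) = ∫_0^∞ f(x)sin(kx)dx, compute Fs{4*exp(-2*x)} 4*k/(k^2 + 4)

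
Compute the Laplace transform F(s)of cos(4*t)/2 s/(2*(s^2 + 16))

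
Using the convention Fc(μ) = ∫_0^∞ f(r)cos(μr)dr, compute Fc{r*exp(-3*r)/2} (9 - μ^2)/(2*(μ^2 + 9)^2)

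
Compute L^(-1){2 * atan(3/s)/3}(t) 2 * sin(3 * t)/(3 * t)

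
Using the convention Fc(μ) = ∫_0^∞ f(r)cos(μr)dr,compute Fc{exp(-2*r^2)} sqrt(2)*sqrt(pi)*exp(-μ^2/8)/4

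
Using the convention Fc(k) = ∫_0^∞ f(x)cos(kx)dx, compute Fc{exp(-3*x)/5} 3/(5*(k^2 + 9))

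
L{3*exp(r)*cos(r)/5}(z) 3*(z - 1)/(5*((z - 1)^2 + 1))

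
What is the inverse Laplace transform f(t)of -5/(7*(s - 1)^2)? -5*t*exp(t)/7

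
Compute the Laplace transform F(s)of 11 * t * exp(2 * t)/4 11/(4 * (s - 2)^2)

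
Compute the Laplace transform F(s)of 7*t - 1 7/s^2 - 1/s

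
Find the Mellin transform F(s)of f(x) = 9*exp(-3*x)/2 3^(2 - s)*gamma(s)/2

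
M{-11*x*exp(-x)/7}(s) -11*gamma(s+1)/7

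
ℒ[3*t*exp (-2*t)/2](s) 3/ (2*(s + 2)^2)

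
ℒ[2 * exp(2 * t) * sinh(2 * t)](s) 4/(s * (s - 4))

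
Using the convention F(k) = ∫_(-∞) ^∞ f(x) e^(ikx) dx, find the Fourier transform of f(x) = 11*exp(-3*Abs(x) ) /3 22/(k^2 + 9) 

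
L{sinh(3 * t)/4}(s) 3/(4 * (s^2 - 9))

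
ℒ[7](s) 7/s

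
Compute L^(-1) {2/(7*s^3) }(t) t^2/7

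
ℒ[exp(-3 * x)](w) 1/(w + 3)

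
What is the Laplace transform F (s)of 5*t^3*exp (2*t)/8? 15/ (4*(s - 2)^4)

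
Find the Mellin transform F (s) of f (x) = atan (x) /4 -pi * sec (pi * s/2) / (8 * s) 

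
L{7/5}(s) 7/(5*s)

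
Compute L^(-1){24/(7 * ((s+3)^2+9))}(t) 8 * exp(-3 * t) * sin(3 * t)/7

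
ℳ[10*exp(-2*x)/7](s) 10*gamma(s)/(7*2^s)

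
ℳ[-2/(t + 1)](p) -2*pi*csc(pi*p)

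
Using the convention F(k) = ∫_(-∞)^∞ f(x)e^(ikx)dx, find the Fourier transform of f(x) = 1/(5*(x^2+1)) pi*exp(-Abs(k))/5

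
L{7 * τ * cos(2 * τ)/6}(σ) 7 * (σ^2 - 4)/(6 * (σ^2 + 4)^2)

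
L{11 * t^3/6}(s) 11/s^4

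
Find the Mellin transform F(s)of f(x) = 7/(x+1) 7*pi*csc(pi*s)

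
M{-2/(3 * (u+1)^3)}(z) -pi * (z - 2) * (z - 1)/(3 * sin(pi * z))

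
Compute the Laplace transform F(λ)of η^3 6/λ^4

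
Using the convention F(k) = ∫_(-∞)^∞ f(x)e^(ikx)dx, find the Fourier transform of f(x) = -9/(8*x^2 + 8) -9*pi*exp(-Abs(k))/8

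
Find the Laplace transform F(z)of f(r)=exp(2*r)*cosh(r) (z - 2)/((z - 2)^2 - 1)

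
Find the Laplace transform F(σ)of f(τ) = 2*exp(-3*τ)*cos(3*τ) 2*(σ + 3)/((σ + 3)^2 + 9)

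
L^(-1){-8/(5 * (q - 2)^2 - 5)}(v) -8 * exp(2 * v) * sinh(v)/5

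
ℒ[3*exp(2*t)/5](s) 3/(5*(s - 2))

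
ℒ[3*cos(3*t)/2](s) 3*s/(2*(s^2 + 9))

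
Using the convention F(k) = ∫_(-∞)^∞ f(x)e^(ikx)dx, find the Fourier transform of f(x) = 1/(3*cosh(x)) pi/(3*cosh(pi*k/2))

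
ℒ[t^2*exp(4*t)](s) 2/(s - 4)^3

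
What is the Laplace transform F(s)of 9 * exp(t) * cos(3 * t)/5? 9 * (s - 1)/(5 * ((s - 1)^2 + 9))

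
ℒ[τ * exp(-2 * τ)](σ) (σ+2)^(-2)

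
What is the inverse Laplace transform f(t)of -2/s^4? -t^3/3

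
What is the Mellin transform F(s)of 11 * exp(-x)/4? 11 * gamma(s)/4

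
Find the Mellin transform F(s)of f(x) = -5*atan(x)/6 5*pi*sec(pi*s/2)/(12*s)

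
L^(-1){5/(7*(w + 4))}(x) 5*exp(-4*x)/7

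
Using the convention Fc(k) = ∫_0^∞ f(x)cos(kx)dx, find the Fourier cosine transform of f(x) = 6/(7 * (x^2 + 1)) 3 * pi * exp(-k)/7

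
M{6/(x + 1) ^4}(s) gamma(s) * gamma(4 - s) 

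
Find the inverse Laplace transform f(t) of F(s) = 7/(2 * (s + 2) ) 7 * exp(-2 * t) /2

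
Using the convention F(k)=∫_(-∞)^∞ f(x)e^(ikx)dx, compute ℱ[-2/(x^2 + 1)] -2 * pi * exp(-Abs(k))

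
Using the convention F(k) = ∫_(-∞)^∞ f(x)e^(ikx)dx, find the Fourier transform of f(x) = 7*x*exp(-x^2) 7*I*sqrt(pi)*k*exp(-k^2/4)/2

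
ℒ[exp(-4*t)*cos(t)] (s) (s + 4)/((s + 4)^2 + 1)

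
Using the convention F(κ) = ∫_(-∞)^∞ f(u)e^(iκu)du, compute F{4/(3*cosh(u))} 4*pi/(3*cosh(pi*κ/2))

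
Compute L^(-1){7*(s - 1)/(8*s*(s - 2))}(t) 7*exp(t)*cosh(t)/8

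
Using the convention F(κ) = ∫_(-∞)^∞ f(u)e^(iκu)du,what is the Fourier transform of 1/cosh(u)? pi/cosh(pi*κ/2)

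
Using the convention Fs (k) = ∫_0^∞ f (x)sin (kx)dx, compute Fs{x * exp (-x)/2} k/ (k^2 + 1)^2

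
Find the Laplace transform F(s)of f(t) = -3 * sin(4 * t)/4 -3/(s^2 + 16)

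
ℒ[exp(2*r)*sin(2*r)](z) 2/((z - 2)^2 + 4)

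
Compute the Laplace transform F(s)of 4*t 4/s^2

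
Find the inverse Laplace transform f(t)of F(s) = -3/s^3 -3 * t^2/2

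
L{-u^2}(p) -2/p^3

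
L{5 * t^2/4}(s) 5/(2 * s^3) 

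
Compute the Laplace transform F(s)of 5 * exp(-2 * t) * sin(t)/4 5/(4 * ((s + 2)^2 + 1))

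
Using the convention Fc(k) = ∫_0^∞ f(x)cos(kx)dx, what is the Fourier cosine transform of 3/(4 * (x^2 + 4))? 3 * pi * exp(-2 * k)/16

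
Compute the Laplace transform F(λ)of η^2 2/λ^3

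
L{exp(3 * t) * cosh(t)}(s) (s - 3)/((s - 3)^2 - 1)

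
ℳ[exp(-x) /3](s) gamma(s) /3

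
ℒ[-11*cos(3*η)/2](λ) -11*λ/(2*λ^2 + 18)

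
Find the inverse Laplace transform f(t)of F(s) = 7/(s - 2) 7 * exp(2 * t)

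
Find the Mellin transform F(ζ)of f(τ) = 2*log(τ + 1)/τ -2*pi*csc(pi*ζ)/(ζ - 1)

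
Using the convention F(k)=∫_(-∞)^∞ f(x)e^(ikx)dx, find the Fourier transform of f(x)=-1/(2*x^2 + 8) -pi*exp(-2*Abs(k))/4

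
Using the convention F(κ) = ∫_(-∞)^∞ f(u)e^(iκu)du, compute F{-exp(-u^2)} -sqrt(pi)*exp(-κ^2/4)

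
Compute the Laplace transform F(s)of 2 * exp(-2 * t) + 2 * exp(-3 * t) 2/(s + 3) + 2/(s + 2)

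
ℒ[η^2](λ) 2/λ^3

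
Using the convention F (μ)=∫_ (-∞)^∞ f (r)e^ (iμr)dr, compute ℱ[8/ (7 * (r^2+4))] 4 * pi * exp (-2 * Abs (μ))/7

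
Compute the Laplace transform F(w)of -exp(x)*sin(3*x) -3/((w - 1)^2 + 9)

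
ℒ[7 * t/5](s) 7/(5 * s^2)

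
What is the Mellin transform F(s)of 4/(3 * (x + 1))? 4 * pi * csc(pi * s)/3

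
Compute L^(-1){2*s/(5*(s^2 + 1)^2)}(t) t*sin(t)/5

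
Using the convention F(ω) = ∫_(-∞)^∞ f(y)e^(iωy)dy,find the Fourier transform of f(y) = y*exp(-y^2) I*sqrt(pi)*ω*exp(-ω^2/4)/2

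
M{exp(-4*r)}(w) gamma(w)/4^w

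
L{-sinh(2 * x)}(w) -2/(w^2-4)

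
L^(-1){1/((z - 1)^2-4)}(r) exp(r) * sinh(2 * r)/2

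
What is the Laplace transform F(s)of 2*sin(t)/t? 2*atan(1/s)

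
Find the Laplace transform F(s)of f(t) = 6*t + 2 6/s^2 + 2/s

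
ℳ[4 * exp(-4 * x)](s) 2^(2 - 2 * s) * gamma(s)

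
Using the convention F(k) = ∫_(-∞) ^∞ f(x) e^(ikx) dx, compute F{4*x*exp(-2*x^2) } sqrt(2)*I*sqrt(pi)*k*exp(-k^2/8) /2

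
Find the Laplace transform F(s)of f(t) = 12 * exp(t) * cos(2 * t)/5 12 * (s - 1)/(5 * ((s - 1)^2 + 4))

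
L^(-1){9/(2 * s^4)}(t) 3 * t^3/4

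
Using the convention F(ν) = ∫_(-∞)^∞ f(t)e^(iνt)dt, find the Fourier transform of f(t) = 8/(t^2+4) 4*pi*exp(-2*Abs(ν))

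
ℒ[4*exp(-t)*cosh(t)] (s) 4*(s + 1)/(s*(s + 2))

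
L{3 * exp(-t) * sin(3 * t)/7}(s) 9/(7 * ((s + 1)^2 + 9))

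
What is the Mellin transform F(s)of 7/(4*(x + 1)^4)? 7*gamma(s)*gamma(4 - s)/24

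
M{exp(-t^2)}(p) gamma(p/2)/2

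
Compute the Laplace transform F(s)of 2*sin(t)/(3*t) 2*atan(1/s)/3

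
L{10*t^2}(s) 20/s^3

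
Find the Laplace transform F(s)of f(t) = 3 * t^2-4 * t 6/s^3-4/s^2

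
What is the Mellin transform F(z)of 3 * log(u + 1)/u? -3 * pi * csc(pi * z)/(z - 1)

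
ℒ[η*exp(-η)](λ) (λ+1)^(-2)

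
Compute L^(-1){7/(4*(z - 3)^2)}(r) 7*r*exp(3*r)/4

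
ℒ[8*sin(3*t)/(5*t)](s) 8*atan(3/s)/5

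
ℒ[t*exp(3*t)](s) (s - 3)^(-2)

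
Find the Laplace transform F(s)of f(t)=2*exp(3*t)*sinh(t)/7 2/(7*((s - 3)^2-1))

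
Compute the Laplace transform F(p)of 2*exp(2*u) 2/(p - 2)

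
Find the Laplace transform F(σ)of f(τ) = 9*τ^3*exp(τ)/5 54/(5*(σ - 1)^4)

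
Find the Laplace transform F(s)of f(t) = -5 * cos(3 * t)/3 -5 * s/(3 * s^2+27)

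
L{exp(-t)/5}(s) 1/(5 * (s + 1))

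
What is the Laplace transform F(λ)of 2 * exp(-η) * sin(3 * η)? 6/((λ + 1)^2 + 9)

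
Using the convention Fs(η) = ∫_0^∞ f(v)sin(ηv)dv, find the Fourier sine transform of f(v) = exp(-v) η/(η^2+1)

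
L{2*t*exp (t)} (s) 2/ (s - 1)^2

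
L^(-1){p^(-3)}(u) u^2/2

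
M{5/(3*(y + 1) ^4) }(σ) 5*gamma(σ)*gamma(4 - σ) /18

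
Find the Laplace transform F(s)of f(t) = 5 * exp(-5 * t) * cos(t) 5 * (s + 5)/((s + 5)^2 + 1)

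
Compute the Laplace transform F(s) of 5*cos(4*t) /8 5*s/(8*(s^2 + 16) ) 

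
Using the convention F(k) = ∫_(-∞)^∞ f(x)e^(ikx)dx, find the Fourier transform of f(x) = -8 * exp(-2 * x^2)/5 -4 * sqrt(2) * sqrt(pi) * exp(-k^2/8)/5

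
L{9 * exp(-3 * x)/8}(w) 9/(8 * (w+3))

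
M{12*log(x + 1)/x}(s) -12*pi*csc(pi*s)/(s - 1)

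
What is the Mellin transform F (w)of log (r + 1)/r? -pi*csc (pi*w)/ (w - 1)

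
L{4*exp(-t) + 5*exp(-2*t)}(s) 4/(s + 1) + 5/(s + 2)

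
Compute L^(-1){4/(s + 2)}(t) 4 * exp(-2 * t)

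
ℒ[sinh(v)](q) 1/(q^2 - 1)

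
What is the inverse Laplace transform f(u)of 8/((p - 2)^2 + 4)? 4 * exp(2 * u) * sin(2 * u)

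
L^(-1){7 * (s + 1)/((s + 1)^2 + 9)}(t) 7 * exp(-t) * cos(3 * t)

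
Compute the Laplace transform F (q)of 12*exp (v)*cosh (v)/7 12*(q - 1)/ (7*q*(q - 2))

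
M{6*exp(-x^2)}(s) 3*gamma(s/2)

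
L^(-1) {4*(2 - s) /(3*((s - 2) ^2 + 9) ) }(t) -4*exp(2*t)*cos(3*t) /3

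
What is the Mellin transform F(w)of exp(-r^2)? gamma(w/2)/2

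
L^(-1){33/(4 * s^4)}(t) 11 * t^3/8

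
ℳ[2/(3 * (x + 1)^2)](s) -2 * pi * (s - 1)/(3 * sin(pi * s))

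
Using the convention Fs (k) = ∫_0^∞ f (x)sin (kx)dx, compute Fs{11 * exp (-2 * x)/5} 11 * k/ (5 * (k^2 + 4))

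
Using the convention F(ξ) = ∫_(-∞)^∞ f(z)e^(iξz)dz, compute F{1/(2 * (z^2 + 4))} pi * exp(-2 * Abs(ξ))/4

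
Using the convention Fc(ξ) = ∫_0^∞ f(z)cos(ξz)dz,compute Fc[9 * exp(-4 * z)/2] 18/(ξ^2 + 16)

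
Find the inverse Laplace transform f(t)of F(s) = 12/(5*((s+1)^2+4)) 6*exp(-t)*sin(2*t)/5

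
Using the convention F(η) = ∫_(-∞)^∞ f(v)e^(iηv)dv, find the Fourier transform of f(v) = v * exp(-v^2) I * sqrt(pi) * η * exp(-η^2/4)/2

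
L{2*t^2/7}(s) 4/(7*s^3)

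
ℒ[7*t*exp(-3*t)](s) 7/(s + 3)^2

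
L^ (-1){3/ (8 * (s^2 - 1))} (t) 3 * sinh (t)/8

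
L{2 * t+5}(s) 2/s^2+5/s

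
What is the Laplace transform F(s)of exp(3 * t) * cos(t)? (s - 3)/((s - 3)^2 + 1)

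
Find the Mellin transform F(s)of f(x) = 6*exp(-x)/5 6*gamma(s)/5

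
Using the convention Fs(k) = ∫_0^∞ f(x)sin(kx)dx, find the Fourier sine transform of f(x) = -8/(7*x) -4*pi/7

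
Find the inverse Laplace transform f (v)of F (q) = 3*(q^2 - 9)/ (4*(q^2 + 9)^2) 3*v*cos (3*v)/4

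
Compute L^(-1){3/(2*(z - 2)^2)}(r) 3*r*exp(2*r)/2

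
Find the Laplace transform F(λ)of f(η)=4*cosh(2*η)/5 4*λ/(5*(λ^2-4))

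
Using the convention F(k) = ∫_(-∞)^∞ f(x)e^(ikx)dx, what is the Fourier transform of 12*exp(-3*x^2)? 4*sqrt(3)*sqrt(pi)*exp(-k^2/12)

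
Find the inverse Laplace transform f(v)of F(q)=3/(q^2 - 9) sinh(3*v)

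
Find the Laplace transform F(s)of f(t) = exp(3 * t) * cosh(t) (s - 3)/((s - 3)^2 - 1)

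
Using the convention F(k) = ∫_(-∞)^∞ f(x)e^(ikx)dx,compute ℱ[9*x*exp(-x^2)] 9*I*sqrt(pi)*k*exp(-k^2/4)/2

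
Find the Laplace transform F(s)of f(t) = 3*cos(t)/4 3*s/(4*(s^2 + 1))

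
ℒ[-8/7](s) -8/(7*s)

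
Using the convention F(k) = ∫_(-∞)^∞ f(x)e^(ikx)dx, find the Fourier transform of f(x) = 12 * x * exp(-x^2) 6 * I * sqrt(pi) * k * exp(-k^2/4)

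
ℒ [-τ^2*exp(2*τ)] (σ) -2/(σ - 2)^3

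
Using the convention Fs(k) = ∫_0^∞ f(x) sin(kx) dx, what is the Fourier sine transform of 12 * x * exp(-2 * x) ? 48 * k/(k^2 + 4) ^2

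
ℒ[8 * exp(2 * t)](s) 8/(s - 2)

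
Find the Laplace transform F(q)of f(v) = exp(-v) 1/(q + 1)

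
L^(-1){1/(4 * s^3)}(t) t^2/8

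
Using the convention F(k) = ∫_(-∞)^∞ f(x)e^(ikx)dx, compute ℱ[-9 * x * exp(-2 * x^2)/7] -9 * sqrt(2) * I * sqrt(pi) * k * exp(-k^2/8)/56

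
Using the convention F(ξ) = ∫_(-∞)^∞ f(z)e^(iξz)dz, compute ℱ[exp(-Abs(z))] 2/(ξ^2 + 1)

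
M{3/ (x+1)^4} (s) gamma (s)*gamma (4 - s)/2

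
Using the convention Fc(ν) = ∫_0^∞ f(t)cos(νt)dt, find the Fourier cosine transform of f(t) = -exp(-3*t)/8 -3/(8*ν^2 + 72)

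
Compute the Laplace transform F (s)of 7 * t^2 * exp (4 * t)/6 7/ (3 * (s - 4)^3)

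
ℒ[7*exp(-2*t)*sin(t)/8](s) 7/(8*((s + 2)^2 + 1))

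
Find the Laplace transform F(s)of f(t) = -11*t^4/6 -44/s^5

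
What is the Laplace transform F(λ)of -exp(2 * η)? -1/(λ - 2)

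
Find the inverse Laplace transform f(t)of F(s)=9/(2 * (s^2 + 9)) 3 * sin(3 * t)/2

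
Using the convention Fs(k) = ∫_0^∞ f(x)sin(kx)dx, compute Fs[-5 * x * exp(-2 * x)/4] -5 * k/(k^2+4)^2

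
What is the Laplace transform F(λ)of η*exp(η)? (λ - 1)^(-2)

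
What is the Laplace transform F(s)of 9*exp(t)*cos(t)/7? 9*(s - 1)/(7*((s - 1)^2 + 1))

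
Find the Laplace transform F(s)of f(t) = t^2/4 1/(2*s^3)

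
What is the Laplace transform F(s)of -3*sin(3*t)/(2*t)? -3*atan(3/s)/2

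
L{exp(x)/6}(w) 1/(6 * (w - 1))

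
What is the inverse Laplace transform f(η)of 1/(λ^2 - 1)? sinh(η)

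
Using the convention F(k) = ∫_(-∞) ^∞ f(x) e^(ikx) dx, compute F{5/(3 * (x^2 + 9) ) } 5 * pi * exp(-3 * Abs(k) ) /9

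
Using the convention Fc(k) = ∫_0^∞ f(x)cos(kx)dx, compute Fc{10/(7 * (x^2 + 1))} 5 * pi * exp(-k)/7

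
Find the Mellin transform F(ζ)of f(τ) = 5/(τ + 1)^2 -5*pi*(ζ - 1)/sin(pi*ζ)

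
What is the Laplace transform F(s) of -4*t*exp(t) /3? -4/(3*(s - 1) ^2) 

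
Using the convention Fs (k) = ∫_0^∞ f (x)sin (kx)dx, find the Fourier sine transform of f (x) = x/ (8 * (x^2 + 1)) pi * exp (-k)/16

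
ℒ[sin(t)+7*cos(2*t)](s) 7*s/(s^2+4)+1/(s^2+1)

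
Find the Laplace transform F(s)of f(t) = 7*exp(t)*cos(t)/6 7*(s - 1)/(6*((s - 1)^2 + 1))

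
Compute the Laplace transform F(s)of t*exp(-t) (s + 1)^(-2)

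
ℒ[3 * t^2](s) 6/s^3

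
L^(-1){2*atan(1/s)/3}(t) 2*sin(t)/(3*t)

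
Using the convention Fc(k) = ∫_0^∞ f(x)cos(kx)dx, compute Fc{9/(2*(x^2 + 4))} 9*pi*exp(-2*k)/8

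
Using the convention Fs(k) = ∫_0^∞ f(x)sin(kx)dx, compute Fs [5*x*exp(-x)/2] 5*k/(k^2 + 1)^2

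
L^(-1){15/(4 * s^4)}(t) 5 * t^3/8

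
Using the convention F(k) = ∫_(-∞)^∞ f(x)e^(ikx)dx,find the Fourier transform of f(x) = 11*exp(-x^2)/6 11*sqrt(pi)*exp(-k^2/4)/6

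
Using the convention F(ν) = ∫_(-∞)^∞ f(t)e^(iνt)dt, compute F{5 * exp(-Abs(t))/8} 5/(4 * (ν^2 + 1))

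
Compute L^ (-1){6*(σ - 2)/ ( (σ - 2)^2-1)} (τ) 6*exp (2*τ)*cosh (τ)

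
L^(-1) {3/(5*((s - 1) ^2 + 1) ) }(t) 3*exp(t)*sin(t) /5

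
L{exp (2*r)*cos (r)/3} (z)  (z - 2)/ (3*( (z - 2)^2 + 1))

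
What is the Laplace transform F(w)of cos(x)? w/(w^2 + 1)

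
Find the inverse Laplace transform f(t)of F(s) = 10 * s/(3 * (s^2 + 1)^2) 5 * t * sin(t)/3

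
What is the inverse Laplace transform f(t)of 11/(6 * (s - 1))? 11 * exp(t)/6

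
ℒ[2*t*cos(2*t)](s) 2*(s^2-4)/(s^2 + 4)^2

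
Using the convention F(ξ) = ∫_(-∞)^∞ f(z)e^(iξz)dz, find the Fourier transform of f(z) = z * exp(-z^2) I * sqrt(pi) * ξ * exp(-ξ^2/4)/2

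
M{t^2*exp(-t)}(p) gamma(p+2)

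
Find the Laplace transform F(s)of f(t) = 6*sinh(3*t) 18/(s^2 - 9)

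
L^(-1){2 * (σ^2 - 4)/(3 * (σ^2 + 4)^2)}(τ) 2 * τ * cos(2 * τ)/3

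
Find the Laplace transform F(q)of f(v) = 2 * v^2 4/q^3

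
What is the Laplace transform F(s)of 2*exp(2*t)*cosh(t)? 2*(s - 2)/((s - 2)^2-1)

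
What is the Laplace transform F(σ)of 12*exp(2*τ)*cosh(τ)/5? 12*(σ - 2)/(5*((σ - 2)^2-1))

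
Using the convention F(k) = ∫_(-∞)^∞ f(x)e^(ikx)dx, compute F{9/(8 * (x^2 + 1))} 9 * pi * exp(-Abs(k))/8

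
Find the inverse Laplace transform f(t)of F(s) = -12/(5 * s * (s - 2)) -12 * exp(t) * sinh(t)/5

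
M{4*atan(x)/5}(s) -2*pi*sec(pi*s/2)/(5*s)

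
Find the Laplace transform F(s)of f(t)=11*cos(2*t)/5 11*s/(5*(s^2 + 4))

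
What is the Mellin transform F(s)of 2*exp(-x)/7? 2*gamma(s)/7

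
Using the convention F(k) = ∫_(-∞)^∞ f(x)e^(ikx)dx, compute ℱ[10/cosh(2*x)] 5*pi/cosh(pi*k/4)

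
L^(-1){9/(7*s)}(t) 9/7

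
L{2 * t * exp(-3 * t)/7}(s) 2/(7 * (s + 3)^2)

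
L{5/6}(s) 5/(6*s)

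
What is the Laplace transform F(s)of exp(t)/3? 1/(3 * (s - 1))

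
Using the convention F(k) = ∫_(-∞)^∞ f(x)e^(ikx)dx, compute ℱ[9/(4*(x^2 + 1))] 9*pi*exp(-Abs(k))/4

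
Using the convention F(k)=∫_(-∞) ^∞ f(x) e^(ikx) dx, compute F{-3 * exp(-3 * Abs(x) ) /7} -18/(7 * k^2 + 63) 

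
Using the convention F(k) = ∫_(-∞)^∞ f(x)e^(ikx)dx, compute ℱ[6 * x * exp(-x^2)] 3 * I * sqrt(pi) * k * exp(-k^2/4)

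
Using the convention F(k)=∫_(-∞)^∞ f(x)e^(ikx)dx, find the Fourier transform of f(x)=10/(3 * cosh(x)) 10 * pi/(3 * cosh(pi * k/2))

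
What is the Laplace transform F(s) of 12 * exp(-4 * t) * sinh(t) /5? 12/(5 * ((s+4) ^2 - 1) ) 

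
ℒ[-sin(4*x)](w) -4/(w^2 + 16)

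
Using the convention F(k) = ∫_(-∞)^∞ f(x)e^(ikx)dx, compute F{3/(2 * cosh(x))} 3 * pi/(2 * cosh(pi * k/2))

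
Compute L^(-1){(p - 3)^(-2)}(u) u * exp(3 * u)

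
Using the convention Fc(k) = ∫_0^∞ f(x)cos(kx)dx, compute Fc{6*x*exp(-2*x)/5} 6*(4 - k^2)/(5*(k^2+4)^2)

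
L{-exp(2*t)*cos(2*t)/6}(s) (2 - s)/(6*((s - 2)^2 + 4))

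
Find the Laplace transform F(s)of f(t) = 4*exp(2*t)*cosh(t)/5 4*(s - 2)/(5*((s - 2)^2 - 1))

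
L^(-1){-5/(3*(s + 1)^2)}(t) -5*t*exp(-t)/3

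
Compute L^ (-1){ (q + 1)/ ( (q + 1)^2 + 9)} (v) exp (-v)*cos (3*v)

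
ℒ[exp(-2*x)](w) 1/(w + 2)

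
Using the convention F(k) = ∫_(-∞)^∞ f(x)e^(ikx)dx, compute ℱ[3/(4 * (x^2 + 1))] 3 * pi * exp(-Abs(k))/4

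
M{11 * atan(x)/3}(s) -11 * pi * sec(pi * s/2)/(6 * s)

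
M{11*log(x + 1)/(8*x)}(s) -11*pi*csc(pi*s)/(8*s - 8)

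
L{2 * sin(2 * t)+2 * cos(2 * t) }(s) 2 * s/(s^2+4)+4/(s^2+4) 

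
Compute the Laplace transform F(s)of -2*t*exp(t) -2/(s - 1)^2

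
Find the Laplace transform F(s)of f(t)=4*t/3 4/(3*s^2)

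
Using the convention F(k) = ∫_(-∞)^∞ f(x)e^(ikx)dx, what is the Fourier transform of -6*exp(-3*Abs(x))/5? -36/(5*k^2+45)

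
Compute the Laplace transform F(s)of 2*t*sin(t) 4*s/(s^2 + 1)^2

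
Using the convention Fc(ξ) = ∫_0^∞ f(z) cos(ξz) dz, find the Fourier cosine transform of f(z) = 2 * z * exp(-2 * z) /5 2 * (4 - ξ^2) /(5 * (ξ^2 + 4) ^2) 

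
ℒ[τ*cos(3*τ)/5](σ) (σ^2 - 9)/(5*(σ^2+9)^2)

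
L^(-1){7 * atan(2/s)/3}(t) 7 * sin(2 * t)/(3 * t)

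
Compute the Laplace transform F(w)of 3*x 3/w^2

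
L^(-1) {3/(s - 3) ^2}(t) 3 * t * exp(3 * t) 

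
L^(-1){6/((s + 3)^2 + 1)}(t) 6*exp(-3*t)*sin(t)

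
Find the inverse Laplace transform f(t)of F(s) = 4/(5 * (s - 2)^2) 4 * t * exp(2 * t)/5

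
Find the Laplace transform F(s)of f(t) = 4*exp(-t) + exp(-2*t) 1/(s + 2) + 4/(s + 1)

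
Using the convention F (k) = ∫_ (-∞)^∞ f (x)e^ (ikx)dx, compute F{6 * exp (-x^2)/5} 6 * sqrt (pi) * exp (-k^2/4)/5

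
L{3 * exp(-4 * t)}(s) 3/(s + 4)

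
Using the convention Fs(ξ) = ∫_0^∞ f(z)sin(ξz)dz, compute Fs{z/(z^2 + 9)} pi * exp(-3 * ξ)/2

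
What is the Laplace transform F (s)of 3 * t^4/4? 18/s^5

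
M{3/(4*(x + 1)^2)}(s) -3*pi*(s - 1)/(4*sin(pi*s))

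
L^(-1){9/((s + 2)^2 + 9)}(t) 3*exp(-2*t)*sin(3*t)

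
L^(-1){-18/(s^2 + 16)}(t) -9*sin(4*t)/2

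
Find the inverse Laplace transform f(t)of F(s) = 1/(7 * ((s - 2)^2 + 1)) exp(2 * t) * sin(t)/7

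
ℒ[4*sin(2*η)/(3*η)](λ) 4*atan(2/λ)/3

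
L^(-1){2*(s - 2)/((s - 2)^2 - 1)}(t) 2*exp(2*t)*cosh(t)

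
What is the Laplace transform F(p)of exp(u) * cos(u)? (p - 1)/((p - 1)^2+1)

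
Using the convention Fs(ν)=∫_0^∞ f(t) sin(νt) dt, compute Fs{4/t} 2*pi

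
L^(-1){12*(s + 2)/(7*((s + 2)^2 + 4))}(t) 12*exp(-2*t)*cos(2*t)/7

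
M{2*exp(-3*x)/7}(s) 2*gamma(s)/(7*3^s)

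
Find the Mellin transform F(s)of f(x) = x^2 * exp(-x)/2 gamma(s + 2)/2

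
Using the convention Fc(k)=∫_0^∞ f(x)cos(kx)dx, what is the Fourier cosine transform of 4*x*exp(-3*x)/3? 4*(9 - k^2)/(3*(k^2+9)^2)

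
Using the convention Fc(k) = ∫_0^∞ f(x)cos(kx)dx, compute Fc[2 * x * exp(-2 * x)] 2 * (4 - k^2)/(k^2+4)^2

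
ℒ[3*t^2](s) 6/s^3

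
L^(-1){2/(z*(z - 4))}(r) exp(2*r)*sinh(2*r)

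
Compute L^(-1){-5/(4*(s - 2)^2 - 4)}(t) -5*exp(2*t)*sinh(t)/4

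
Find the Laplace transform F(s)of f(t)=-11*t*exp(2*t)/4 -11/(4*(s - 2)^2)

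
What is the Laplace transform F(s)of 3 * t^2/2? 3/s^3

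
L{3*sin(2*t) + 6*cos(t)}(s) 6*s/(s^2 + 1) + 6/(s^2 + 4)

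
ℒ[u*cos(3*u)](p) (p^2-9)/(p^2+9)^2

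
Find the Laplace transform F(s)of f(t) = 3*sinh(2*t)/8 3/(4*(s^2 - 4))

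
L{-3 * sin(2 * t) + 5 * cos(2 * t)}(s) 5 * s/(s^2 + 4) - 6/(s^2 + 4)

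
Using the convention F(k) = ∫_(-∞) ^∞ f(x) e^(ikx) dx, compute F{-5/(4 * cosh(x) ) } -5 * pi/(4 * cosh(pi * k/2) ) 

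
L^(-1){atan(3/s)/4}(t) sin(3*t)/(4*t)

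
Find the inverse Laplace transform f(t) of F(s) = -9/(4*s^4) -3*t^3/8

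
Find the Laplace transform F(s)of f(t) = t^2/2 s^(-3)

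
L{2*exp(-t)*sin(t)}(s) 2/((s + 1)^2 + 1)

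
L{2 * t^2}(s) 4/s^3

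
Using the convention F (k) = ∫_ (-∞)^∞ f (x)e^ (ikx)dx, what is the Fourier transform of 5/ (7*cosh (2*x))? 5*pi/ (14*cosh (pi*k/4))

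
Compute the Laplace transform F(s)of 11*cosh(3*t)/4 11*s/(4*(s^2-9))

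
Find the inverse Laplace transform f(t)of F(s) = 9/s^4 3*t^3/2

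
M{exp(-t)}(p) gamma(p)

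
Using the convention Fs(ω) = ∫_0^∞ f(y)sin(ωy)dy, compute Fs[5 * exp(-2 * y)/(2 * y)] 5 * atan(ω/2)/2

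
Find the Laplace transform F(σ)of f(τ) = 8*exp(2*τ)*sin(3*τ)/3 8/((σ - 2)^2 + 9)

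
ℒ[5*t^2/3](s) 10/(3*s^3)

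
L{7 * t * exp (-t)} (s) 7/ (s + 1)^2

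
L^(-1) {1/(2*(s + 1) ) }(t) exp(-t) /2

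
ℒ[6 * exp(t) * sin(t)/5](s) 6/(5 * ((s - 1)^2+1))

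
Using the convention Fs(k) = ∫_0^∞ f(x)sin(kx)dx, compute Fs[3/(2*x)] 3*pi/4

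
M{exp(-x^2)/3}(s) gamma(s/2)/6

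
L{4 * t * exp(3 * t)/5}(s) 4/(5 * (s - 3)^2)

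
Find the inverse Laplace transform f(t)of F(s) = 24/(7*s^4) 4*t^3/7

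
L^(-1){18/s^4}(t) 3 * t^3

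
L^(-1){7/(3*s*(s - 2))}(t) 7*exp(t)*sinh(t)/3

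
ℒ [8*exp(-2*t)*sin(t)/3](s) 8/(3*((s + 2)^2 + 1))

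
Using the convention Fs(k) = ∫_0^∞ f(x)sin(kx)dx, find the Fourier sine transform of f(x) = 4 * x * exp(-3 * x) 24 * k/(k^2 + 9)^2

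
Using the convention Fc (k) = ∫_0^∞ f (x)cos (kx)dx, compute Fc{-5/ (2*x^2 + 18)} -5*pi*exp (-3*k)/12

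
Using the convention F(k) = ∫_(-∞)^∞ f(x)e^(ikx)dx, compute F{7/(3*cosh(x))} 7*pi/(3*cosh(pi*k/2))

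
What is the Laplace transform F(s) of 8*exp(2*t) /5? 8/(5*(s - 2) ) 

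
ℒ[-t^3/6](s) -1/s^4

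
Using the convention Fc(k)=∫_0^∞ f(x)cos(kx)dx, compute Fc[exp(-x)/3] 1/(3 * (k^2 + 1))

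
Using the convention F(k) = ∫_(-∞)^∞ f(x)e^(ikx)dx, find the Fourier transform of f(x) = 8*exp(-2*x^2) 4*sqrt(2)*sqrt(pi)*exp(-k^2/8)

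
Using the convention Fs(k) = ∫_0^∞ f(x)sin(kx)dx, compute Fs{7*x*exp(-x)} 14*k/(k^2 + 1)^2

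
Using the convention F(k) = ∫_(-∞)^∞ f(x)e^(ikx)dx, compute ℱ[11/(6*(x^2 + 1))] 11*pi*exp(-Abs(k))/6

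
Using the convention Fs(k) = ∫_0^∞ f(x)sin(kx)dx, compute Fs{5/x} 5*pi/2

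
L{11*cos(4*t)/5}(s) 11*s/(5*(s^2 + 16))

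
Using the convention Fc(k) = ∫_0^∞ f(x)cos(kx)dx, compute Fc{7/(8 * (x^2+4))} 7 * pi * exp(-2 * k)/32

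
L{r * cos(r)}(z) (z^2 - 1)/(z^2 + 1)^2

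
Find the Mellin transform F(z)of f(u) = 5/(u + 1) 5*pi*csc(pi*z)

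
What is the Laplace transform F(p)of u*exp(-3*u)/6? 1/(6*(p + 3)^2)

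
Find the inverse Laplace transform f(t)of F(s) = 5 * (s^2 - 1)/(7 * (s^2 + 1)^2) 5 * t * cos(t)/7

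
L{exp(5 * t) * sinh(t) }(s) 1/((s - 5) ^2 - 1) 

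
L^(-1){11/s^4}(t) 11*t^3/6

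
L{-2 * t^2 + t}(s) s^(-2) - 4/s^3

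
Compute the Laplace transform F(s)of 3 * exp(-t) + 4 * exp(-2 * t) 3/(s + 1) + 4/(s + 2)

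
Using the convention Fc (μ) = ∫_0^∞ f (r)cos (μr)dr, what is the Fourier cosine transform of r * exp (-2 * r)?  (4 - μ^2)/ (μ^2 + 4)^2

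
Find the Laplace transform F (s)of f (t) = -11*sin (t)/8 -11/ (8*s^2+8)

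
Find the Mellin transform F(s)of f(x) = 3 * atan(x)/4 -3 * pi * sec(pi * s/2)/(8 * s)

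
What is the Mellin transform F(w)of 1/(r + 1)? pi*csc(pi*w)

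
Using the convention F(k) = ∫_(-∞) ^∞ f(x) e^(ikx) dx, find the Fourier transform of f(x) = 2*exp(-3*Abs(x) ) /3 4/(k^2+9) 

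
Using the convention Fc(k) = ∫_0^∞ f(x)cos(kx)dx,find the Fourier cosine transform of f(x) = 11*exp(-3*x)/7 33/(7*(k^2 + 9))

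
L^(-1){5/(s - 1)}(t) 5*exp(t)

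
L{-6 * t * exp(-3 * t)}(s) -6/(s + 3)^2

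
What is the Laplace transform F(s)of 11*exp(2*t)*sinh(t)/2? 11/(2*((s - 2)^2 - 1))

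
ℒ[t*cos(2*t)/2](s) (s^2 - 4)/(2*(s^2 + 4)^2)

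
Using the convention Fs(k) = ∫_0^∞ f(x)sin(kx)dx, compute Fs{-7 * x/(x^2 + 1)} -7 * pi * exp(-k)/2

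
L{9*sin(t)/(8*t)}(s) 9*atan(1/s)/8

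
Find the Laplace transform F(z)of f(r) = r z^(-2)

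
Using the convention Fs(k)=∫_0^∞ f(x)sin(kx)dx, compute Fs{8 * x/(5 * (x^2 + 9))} 4 * pi * exp(-3 * k)/5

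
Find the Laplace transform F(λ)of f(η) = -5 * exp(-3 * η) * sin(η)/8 -5/(8 * (λ+3)^2+8)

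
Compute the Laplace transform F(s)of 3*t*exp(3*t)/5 3/(5*(s - 3)^2)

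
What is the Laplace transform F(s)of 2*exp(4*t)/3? 2/(3*(s - 4))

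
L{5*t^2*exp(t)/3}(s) 10/(3*(s - 1)^3)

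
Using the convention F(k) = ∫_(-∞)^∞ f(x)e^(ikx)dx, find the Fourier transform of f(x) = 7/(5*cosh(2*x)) 7*pi/(10*cosh(pi*k/4))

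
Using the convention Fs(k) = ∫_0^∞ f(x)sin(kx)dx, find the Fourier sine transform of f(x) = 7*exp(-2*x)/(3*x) 7*atan(k/2)/3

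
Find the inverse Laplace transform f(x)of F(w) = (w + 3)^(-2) x*exp(-3*x)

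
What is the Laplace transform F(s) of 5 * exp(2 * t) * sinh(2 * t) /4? 5/(2 * s * (s - 4) ) 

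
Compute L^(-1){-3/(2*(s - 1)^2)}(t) -3*t*exp(t)/2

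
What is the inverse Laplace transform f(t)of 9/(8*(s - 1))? 9*exp(t)/8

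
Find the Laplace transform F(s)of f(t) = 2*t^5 240/s^6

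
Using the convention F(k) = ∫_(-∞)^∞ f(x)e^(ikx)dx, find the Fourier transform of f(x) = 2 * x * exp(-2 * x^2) sqrt(2) * I * sqrt(pi) * k * exp(-k^2/8)/4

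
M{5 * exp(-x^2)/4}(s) 5 * gamma(s/2)/8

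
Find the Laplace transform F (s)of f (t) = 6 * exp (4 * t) 6/ (s - 4)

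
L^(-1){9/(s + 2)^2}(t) 9 * t * exp(-2 * t)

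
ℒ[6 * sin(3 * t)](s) 18/(s^2+9) 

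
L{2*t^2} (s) 4/s^3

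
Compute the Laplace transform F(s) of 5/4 5/(4 * s) 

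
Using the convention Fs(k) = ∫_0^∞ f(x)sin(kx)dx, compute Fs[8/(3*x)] 4*pi/3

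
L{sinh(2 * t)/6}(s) 1/(3 * (s^2 - 4))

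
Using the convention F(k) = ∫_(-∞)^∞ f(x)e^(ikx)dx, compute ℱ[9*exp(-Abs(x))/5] 18/(5*(k^2 + 1))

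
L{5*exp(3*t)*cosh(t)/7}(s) 5*(s - 3)/(7*((s - 3)^2 - 1))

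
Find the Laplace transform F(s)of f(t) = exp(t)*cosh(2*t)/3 (s - 1)/(3*((s - 1)^2 - 4))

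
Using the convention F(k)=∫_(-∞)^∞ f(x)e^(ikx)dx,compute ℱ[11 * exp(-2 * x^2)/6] 11 * sqrt(2) * sqrt(pi) * exp(-k^2/8)/12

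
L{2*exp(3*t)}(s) 2/(s - 3)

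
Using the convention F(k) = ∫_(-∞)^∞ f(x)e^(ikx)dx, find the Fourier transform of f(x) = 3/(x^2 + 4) 3 * pi * exp(-2 * Abs(k))/2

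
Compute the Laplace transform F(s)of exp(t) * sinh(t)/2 1/(2 * s * (s - 2))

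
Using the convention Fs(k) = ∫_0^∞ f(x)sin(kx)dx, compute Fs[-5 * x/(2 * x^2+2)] -5 * pi * exp(-k)/4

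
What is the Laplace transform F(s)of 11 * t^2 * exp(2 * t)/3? 22/(3 * (s - 2)^3)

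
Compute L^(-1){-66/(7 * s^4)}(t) -11 * t^3/7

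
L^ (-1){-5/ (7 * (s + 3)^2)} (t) -5 * t * exp (-3 * t)/7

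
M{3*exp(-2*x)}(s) 3*gamma(s)/2^s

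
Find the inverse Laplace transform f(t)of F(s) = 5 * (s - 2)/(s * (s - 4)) 5 * exp(2 * t) * cosh(2 * t)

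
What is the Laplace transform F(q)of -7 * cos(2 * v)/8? -7 * q/(8 * q^2 + 32)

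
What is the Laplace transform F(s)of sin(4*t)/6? 2/(3*(s^2 + 16))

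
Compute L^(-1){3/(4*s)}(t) 3/4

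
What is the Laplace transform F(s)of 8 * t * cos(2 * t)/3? 8 * (s^2 - 4)/(3 * (s^2 + 4)^2)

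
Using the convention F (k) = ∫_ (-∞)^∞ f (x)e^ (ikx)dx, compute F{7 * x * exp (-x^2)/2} 7 * I * sqrt (pi) * k * exp (-k^2/4)/4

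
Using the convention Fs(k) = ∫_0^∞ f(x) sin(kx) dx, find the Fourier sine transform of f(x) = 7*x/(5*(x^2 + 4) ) 7*pi*exp(-2*k) /10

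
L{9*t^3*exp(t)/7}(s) 54/(7*(s - 1)^4)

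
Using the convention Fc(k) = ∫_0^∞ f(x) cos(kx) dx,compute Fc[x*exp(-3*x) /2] (9 - k^2) /(2*(k^2 + 9) ^2) 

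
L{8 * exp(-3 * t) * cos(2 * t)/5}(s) 8 * (s + 3)/(5 * ((s + 3)^2 + 4))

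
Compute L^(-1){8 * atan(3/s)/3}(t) 8 * sin(3 * t)/(3 * t)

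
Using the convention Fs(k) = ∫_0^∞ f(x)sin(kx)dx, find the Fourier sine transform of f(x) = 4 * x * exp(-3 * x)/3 8 * k/(k^2 + 9)^2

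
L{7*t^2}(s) 14/s^3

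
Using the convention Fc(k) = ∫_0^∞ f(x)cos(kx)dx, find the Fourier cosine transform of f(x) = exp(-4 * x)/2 2/(k^2+16)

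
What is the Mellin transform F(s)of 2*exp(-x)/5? 2*gamma(s)/5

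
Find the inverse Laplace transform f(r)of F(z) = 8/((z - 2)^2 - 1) 8 * exp(2 * r) * sinh(r)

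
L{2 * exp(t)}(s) 2/(s - 1)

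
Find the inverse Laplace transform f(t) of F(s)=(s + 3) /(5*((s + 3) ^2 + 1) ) exp(-3*t)*cos(t) /5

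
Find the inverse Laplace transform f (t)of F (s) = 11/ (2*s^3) 11*t^2/4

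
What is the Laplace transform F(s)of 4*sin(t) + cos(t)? 4/(s^2 + 1) + s/(s^2 + 1)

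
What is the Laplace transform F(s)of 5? 5/s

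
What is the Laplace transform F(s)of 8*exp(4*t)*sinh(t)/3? 8/(3*((s - 4)^2 - 1))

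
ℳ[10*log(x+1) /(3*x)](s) -10*pi*csc(pi*s) /(3*s - 3) 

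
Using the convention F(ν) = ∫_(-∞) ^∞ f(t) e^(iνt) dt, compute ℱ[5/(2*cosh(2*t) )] 5*pi/(4*cosh(pi*ν/4) ) 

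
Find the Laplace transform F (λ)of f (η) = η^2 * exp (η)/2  (λ - 1)^ (-3)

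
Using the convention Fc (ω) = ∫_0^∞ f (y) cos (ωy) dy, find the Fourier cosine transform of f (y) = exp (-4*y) 4/ (ω^2 + 16) 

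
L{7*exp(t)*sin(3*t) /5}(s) 21/(5*((s - 1) ^2+9) ) 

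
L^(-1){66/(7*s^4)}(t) 11*t^3/7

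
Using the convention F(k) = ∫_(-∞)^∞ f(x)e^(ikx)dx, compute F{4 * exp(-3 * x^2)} 4 * sqrt(3) * sqrt(pi) * exp(-k^2/12)/3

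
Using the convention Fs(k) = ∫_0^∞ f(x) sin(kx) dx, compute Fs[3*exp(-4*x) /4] 3*k/(4*(k^2 + 16) ) 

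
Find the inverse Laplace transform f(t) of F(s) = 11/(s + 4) 11*exp(-4*t) 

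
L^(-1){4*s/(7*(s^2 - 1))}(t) 4*cosh(t)/7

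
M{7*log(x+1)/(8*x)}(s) -7*pi*csc(pi*s)/(8*s - 8)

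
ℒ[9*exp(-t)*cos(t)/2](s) 9*(s + 1)/(2*((s + 1)^2 + 1))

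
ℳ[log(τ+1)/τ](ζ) -pi*csc(pi*ζ)/(ζ - 1)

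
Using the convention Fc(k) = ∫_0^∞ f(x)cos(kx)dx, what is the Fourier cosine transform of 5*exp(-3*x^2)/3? 5*sqrt(3)*sqrt(pi)*exp(-k^2/12)/18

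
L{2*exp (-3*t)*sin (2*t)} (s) 4/ ( (s + 3)^2 + 4)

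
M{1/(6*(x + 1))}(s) pi*csc(pi*s)/6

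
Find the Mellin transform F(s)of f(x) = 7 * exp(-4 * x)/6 7 * gamma(s)/(6 * 2^(2 * s))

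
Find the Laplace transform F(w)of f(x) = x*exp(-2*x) (w + 2)^(-2)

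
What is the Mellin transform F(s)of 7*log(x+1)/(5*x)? -7*pi*csc(pi*s)/(5*s - 5)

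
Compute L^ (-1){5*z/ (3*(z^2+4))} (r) 5*cos (2*r)/3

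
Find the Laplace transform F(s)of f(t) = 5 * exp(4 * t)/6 5/(6 * (s - 4))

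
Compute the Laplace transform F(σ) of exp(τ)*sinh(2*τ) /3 2/(3*((σ - 1) ^2 - 4) ) 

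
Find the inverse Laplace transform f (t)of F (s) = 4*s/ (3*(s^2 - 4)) 4*cosh (2*t)/3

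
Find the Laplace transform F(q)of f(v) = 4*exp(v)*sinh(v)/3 4/(3*q*(q - 2))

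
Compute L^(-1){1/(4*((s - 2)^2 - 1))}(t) exp(2*t)*sinh(t)/4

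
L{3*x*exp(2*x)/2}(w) 3/(2*(w - 2)^2)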